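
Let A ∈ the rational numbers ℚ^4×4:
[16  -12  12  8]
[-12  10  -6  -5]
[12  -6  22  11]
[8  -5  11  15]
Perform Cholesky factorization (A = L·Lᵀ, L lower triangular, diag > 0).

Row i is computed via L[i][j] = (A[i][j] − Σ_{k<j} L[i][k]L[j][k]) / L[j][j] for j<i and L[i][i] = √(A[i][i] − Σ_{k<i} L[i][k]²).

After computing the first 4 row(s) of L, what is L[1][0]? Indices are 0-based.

L[1][0] = -3

Step 1: L[0][0] = √(16) = 4.
  L[1][0] = (-12) / L[0][0] = -3.
Step 2: L[1][1] = √(1) = 1.
  L[2][0] = (12) / L[0][0] = 3.
  L[2][1] = (3) / L[1][1] = 3.
Step 3: L[2][2] = √(4) = 2.
  L[3][0] = (8) / L[0][0] = 2.
  L[3][1] = (1) / L[1][1] = 1.
  L[3][2] = (2) / L[2][2] = 1.
Step 4: L[3][3] = √(9) = 3.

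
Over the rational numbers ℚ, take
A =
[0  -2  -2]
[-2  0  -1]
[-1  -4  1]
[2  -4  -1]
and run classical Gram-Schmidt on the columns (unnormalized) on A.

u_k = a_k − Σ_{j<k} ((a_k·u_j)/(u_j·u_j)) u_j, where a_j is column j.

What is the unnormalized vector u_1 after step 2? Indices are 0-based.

Step 1: u_0 = a_0 = (0, -2, -1, 2).
Step 2: u_1 = a_1 − (-4/9)·u_0 = (-2, -8/9, -40/9, -28/9).

u_1 = (-2, -8/9, -40/9, -28/9)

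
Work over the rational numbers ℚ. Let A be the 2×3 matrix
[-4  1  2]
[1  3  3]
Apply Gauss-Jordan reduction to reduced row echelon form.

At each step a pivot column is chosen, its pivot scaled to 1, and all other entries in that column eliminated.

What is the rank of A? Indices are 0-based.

rank = 2

pivot(0,0)=-4: scale R0 → (1, -1/4, -1/2)
  clear (1,0): R1 −= (1)R0 → (0, 13/4, 7/2)
pivot(1,1)=13/4: scale R1 → (0, 1, 14/13)
  clear (0,1): R0 −= (-1/4)R1 → (1, 0, -3/13)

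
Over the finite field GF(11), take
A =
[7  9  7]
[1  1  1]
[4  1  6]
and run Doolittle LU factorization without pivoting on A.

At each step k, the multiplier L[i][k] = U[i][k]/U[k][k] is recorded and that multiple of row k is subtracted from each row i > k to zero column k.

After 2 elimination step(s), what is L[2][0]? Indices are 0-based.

Step 1: pivot at (0,0) is 7.
  row1 ← row1 − (8)·row0  ⇒  L[1][0]=8, U row1=(0, 6, 0)
  row2 ← row2 − (10)·row0  ⇒  L[2][0]=10, U row2=(0, 10, 2)
Step 2: pivot at (1,1) is 6.
  row2 ← row2 − (9)·row1  ⇒  L[2][1]=9, U row2=(0, 0, 2)

L[2][0] = 10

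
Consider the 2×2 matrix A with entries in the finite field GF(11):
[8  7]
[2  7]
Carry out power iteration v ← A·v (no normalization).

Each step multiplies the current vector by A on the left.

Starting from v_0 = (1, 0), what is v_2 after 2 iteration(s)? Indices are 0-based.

v_0 = (1, 0).
v_1 = A·v_0 = (8, 2).
v_2 = A·v_1 = (1, 8).

v_2 = (1, 8)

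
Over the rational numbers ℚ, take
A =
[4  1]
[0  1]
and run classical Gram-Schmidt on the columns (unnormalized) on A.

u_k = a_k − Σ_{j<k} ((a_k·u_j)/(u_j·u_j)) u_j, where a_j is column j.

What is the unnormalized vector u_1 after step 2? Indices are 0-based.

Step 1: u_0 = a_0 = (4, 0).
Step 2: u_1 = a_1 − (1/4)·u_0 = (0, 1).

u_1 = (0, 1)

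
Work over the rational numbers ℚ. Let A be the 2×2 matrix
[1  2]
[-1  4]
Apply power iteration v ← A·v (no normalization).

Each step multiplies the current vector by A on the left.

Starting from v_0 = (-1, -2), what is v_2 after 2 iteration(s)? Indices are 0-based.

v_0 = (-1, -2).
v_1 = A·v_0 = (-5, -7).
v_2 = A·v_1 = (-19, -23).

v_2 = (-19, -23)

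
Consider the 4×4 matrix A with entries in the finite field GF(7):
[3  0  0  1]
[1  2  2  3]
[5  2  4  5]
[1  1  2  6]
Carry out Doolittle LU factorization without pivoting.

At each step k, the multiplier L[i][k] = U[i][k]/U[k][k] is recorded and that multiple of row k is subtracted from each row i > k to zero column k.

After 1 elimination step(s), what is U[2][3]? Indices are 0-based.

Step 1: pivot at (0,0) is 3.
  row1 ← row1 − (5)·row0  ⇒  L[1][0]=5, U row1=(0, 2, 2, 5)
  row2 ← row2 − (4)·row0  ⇒  L[2][0]=4, U row2=(0, 2, 4, 1)
  row3 ← row3 − (5)·row0  ⇒  L[3][0]=5, U row3=(0, 1, 2, 1)

U[2][3] = 1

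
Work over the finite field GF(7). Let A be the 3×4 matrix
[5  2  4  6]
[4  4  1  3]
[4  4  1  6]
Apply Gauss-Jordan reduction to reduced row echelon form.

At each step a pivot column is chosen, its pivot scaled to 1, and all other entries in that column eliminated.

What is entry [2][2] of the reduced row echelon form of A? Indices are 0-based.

pivot(0,0)=5: scale R0 → (1, 6, 5, 4)
  clear (1,0): R1 −= (4)R0 → (0, 1, 2, 1)
  clear (2,0): R2 −= (4)R0 → (0, 1, 2, 4)
pivot(1,1)=1: scale R1 → (0, 1, 2, 1)
  clear (0,1): R0 −= (6)R1 → (1, 0, 0, 5)
  clear (2,1): R2 −= (1)R1 → (0, 0, 0, 3)
col 2: no nonzero at/below row 2; advance.
pivot(2,3)=3: scale R2 → (0, 0, 0, 1)
  clear (0,3): R0 −= (5)R2 → (1, 0, 0, 0)
  clear (1,3): R1 −= (1)R2 → (0, 1, 2, 0)

M[2][2] = 0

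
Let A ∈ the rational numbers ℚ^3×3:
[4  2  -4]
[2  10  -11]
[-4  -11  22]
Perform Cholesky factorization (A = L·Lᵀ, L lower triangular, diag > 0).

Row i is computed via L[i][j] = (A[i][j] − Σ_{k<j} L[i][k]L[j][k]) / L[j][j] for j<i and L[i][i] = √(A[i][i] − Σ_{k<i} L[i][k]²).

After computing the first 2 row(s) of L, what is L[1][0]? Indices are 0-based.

L[1][0] = 1

Step 1: L[0][0] = √(4) = 2.
  L[1][0] = (2) / L[0][0] = 1.
Step 2: L[1][1] = √(9) = 3.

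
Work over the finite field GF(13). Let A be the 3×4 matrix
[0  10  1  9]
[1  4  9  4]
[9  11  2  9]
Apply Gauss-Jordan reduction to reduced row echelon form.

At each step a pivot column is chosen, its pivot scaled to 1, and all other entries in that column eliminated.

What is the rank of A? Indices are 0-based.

[1] R0 <-> R1
[1] R0 /= 1  ⇒  (1, 4, 9, 4)
     R2 -= 9·R0  ⇒  (0, 1, 12, 12)
[2] R1 /= 10  ⇒  (0, 1, 4, 10)
     R0 -= 4·R1  ⇒  (1, 0, 6, 3)
     R2 -= 1·R1  ⇒  (0, 0, 8, 2)
[3] R2 /= 8  ⇒  (0, 0, 1, 10)
     R0 -= 6·R2  ⇒  (1, 0, 0, 8)
     R1 -= 4·R2  ⇒  (0, 1, 0, 9)

rank = 3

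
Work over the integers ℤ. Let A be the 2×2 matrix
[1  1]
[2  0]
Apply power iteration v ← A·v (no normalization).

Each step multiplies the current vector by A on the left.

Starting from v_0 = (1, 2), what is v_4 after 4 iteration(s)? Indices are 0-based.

v_0 = (1, 2).
v_1 = A·v_0 = (3, 2).
v_2 = A·v_1 = (5, 6).
v_3 = A·v_2 = (11, 10).
v_4 = A·v_3 = (21, 22).

v_4 = (21, 22)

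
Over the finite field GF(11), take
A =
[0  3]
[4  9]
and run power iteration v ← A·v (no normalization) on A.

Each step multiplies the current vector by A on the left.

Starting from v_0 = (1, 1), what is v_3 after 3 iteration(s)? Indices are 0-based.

v_0 = (1, 1).
v_1 = A·v_0 = (3, 2).
v_2 = A·v_1 = (6, 8).
v_3 = A·v_2 = (2, 8).

v_3 = (2, 8)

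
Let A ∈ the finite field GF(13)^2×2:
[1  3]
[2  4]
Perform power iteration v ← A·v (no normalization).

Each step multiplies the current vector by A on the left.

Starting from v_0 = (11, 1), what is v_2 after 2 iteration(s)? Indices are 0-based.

v_2 = (1, 2)

v_0 = (11, 1).
v_1 = A·v_0 = (1, 0).
v_2 = A·v_1 = (1, 2).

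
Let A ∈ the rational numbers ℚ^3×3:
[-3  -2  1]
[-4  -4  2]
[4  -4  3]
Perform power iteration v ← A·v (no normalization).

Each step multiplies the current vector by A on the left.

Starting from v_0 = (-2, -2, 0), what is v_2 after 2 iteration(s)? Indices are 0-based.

v_0 = (-2, -2, 0).
v_1 = A·v_0 = (10, 16, 0).
v_2 = A·v_1 = (-62, -104, -24).

v_2 = (-62, -104, -24)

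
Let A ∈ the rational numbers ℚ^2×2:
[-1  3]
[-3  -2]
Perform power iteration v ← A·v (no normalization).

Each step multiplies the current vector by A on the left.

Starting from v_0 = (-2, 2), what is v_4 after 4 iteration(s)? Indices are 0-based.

v_4 = (268, 122)

v_0 = (-2, 2).
v_1 = A·v_0 = (8, 2).
v_2 = A·v_1 = (-2, -28).
v_3 = A·v_2 = (-82, 62).
v_4 = A·v_3 = (268, 122).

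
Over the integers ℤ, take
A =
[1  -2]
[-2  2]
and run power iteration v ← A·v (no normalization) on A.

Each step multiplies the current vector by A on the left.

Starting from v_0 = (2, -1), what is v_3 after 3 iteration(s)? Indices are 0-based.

v_3 = (56, -72)

v_0 = (2, -1).
v_1 = A·v_0 = (4, -6).
v_2 = A·v_1 = (16, -20).
v_3 = A·v_2 = (56, -72).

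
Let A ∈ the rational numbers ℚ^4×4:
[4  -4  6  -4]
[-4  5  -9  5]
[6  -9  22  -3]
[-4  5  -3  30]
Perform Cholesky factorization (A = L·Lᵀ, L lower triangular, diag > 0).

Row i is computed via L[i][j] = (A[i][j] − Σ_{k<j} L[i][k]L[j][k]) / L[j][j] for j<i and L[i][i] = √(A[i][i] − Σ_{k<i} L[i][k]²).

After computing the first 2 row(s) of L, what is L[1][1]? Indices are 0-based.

Step 1: L[0][0] = √(4) = 2.
  L[1][0] = (-4) / L[0][0] = -2.
Step 2: L[1][1] = √(1) = 1.

L[1][1] = 1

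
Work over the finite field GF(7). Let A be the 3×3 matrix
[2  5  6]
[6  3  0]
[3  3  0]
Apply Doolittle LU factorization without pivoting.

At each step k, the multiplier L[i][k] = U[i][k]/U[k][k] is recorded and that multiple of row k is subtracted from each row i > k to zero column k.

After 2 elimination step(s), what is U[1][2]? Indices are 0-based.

Step 1: pivot at (0,0) is 2.
  row1 ← row1 − (3)·row0  ⇒  L[1][0]=3, U row1=(0, 2, 3)
  row2 ← row2 − (5)·row0  ⇒  L[2][0]=5, U row2=(0, 6, 5)
Step 2: pivot at (1,1) is 2.
  row2 ← row2 − (3)·row1  ⇒  L[2][1]=3, U row2=(0, 0, 3)

U[1][2] = 3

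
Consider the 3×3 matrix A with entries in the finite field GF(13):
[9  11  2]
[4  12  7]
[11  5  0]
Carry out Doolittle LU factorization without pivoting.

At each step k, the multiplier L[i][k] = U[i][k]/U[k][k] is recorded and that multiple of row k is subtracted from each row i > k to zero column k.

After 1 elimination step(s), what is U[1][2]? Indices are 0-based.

U[1][2] = 9

Step 1: pivot at (0,0) is 9.
  row1 ← row1 − (12)·row0  ⇒  L[1][0]=12, U row1=(0, 10, 9)
  row2 ← row2 − (7)·row0  ⇒  L[2][0]=7, U row2=(0, 6, 12)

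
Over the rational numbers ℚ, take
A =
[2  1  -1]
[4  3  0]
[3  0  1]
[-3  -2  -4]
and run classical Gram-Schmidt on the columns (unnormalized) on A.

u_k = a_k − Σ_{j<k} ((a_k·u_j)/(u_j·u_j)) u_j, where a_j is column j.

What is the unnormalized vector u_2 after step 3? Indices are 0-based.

u_2 = (-37/22, -31/22, 1/22, -65/22)

Step 1: u_0 = a_0 = (2, 4, 3, -3).
Step 2: u_1 = a_1 − (10/19)·u_0 = (-1/19, 17/19, -30/19, -8/19).
Step 3: u_2 = a_2 − (13/38)·u_0 − (1/22)·u_1 = (-37/22, -31/22, 1/22, -65/22).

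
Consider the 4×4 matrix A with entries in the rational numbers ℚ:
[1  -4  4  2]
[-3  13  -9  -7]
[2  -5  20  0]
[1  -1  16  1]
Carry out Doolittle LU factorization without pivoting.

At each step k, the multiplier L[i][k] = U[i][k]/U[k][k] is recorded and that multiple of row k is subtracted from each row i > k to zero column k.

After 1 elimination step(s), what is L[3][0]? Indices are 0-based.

L[3][0] = 1

k=0: U[0][0]=1
  eliminate (1,0): mult=-3, new row 1: (0, 1, 3, -1); set L[1][0]=-3
  eliminate (2,0): mult=2, new row 2: (0, 3, 12, -4); set L[2][0]=2
  eliminate (3,0): mult=1, new row 3: (0, 3, 12, -1); set L[3][0]=1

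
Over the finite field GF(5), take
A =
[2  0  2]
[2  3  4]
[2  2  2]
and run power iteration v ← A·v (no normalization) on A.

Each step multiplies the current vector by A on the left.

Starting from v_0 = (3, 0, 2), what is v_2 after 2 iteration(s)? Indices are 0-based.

v_2 = (0, 2, 3)

v_0 = (3, 0, 2).
v_1 = A·v_0 = (0, 4, 0).
v_2 = A·v_1 = (0, 2, 3).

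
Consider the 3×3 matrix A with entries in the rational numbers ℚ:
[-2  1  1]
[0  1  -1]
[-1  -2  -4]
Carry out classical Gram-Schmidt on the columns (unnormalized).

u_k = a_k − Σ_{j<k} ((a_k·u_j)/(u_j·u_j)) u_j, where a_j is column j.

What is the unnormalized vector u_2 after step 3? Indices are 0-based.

u_2 = (7/15, -7/3, -14/15)

Step 1: u_0 = a_0 = (-2, 0, -1).
Step 2: u_1 = a_1 − (0)·u_0 = (1, 1, -2).
Step 3: u_2 = a_2 − (2/5)·u_0 − (4/3)·u_1 = (7/15, -7/3, -14/15).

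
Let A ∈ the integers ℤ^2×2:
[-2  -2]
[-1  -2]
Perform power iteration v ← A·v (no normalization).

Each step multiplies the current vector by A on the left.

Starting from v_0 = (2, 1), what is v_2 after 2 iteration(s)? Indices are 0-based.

v_2 = (20, 14)

v_0 = (2, 1).
v_1 = A·v_0 = (-6, -4).
v_2 = A·v_1 = (20, 14).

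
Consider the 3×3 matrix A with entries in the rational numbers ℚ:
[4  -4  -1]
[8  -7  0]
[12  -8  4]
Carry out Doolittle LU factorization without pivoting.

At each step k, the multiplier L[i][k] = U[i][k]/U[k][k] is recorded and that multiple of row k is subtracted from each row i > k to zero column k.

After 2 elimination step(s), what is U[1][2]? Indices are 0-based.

U[1][2] = 2

Step 1: pivot at (0,0) is 4.
  row1 ← row1 − (2)·row0  ⇒  L[1][0]=2, U row1=(0, 1, 2)
  row2 ← row2 − (3)·row0  ⇒  L[2][0]=3, U row2=(0, 4, 7)
Step 2: pivot at (1,1) is 1.
  row2 ← row2 − (4)·row1  ⇒  L[2][1]=4, U row2=(0, 0, -1)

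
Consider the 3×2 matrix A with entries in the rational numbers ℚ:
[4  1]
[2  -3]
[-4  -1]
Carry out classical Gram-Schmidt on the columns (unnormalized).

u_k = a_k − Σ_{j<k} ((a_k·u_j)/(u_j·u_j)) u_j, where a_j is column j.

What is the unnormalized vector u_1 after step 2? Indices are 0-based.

Step 1: u_0 = a_0 = (4, 2, -4).
Step 2: u_1 = a_1 − (1/18)·u_0 = (7/9, -28/9, -7/9).

u_1 = (7/9, -28/9, -7/9)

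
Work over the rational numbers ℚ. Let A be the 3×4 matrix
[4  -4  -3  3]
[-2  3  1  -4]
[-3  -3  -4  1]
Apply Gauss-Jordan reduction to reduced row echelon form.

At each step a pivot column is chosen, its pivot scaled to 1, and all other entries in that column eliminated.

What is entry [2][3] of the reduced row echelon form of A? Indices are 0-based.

M[2][3] = 47/37

[1] R0 /= 4  ⇒  (1, -1, -3/4, 3/4)
     R1 -= -2·R0  ⇒  (0, 1, -1/2, -5/2)
     R2 -= -3·R0  ⇒  (0, -6, -25/4, 13/4)
[2] R1 /= 1  ⇒  (0, 1, -1/2, -5/2)
     R0 -= -1·R1  ⇒  (1, 0, -5/4, -7/4)
     R2 -= -6·R1  ⇒  (0, 0, -37/4, -47/4)
[3] R2 /= -37/4  ⇒  (0, 0, 1, 47/37)
     R0 -= -5/4·R2  ⇒  (1, 0, 0, -6/37)
     R1 -= -1/2·R2  ⇒  (0, 1, 0, -69/37)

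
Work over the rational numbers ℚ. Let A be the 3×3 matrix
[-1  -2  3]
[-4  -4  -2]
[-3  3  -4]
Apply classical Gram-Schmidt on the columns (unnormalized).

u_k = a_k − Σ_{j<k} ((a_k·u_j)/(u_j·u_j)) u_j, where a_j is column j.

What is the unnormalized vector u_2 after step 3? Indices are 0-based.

u_2 = (1776/673, -666/673, 296/673)

Step 1: u_0 = a_0 = (-1, -4, -3).
Step 2: u_1 = a_1 − (9/26)·u_0 = (-43/26, -34/13, 105/26).
Step 3: u_2 = a_2 − (17/26)·u_0 − (-413/673)·u_1 = (1776/673, -666/673, 296/673).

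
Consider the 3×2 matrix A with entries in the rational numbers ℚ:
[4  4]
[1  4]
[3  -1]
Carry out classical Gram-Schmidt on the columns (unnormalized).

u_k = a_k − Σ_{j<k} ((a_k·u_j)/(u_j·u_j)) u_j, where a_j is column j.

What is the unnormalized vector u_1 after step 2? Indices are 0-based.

u_1 = (18/13, 87/26, -77/26)

Step 1: u_0 = a_0 = (4, 1, 3).
Step 2: u_1 = a_1 − (17/26)·u_0 = (18/13, 87/26, -77/26).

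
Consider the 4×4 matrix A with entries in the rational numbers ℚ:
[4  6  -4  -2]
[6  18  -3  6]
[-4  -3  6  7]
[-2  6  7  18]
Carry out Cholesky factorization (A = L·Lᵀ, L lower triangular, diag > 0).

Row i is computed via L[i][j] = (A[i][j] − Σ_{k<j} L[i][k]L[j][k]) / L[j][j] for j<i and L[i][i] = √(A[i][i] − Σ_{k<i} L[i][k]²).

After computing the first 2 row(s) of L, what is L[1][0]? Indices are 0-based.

Step 1: L[0][0] = √(4) = 2.
  L[1][0] = (6) / L[0][0] = 3.
Step 2: L[1][1] = √(9) = 3.

L[1][0] = 3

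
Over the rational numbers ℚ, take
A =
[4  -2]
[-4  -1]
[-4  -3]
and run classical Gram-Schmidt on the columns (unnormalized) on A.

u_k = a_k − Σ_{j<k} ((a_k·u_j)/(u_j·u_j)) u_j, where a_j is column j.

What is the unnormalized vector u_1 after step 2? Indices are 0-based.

u_1 = (-8/3, -1/3, -7/3)

Step 1: u_0 = a_0 = (4, -4, -4).
Step 2: u_1 = a_1 − (1/6)·u_0 = (-8/3, -1/3, -7/3).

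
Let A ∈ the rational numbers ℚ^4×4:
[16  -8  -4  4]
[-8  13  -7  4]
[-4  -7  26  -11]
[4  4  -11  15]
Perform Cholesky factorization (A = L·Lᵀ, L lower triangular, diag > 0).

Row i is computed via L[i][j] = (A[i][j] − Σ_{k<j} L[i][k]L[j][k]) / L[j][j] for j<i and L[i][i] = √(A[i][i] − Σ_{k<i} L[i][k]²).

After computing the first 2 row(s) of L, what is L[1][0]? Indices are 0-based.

Step 1: L[0][0] = √(16) = 4.
  L[1][0] = (-8) / L[0][0] = -2.
Step 2: L[1][1] = √(9) = 3.

L[1][0] = -2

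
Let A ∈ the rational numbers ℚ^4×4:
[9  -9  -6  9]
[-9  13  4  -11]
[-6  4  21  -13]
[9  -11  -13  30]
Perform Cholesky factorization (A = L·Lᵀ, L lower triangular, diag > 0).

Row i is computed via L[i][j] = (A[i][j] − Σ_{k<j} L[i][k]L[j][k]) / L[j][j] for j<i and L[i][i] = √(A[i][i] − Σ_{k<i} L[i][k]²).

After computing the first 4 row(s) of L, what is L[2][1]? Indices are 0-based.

L[2][1] = -1

Step 1: L[0][0] = √(9) = 3.
  L[1][0] = (-9) / L[0][0] = -3.
Step 2: L[1][1] = √(4) = 2.
  L[2][0] = (-6) / L[0][0] = -2.
  L[2][1] = (-2) / L[1][1] = -1.
Step 3: L[2][2] = √(16) = 4.
  L[3][0] = (9) / L[0][0] = 3.
  L[3][1] = (-2) / L[1][1] = -1.
  L[3][2] = (-8) / L[2][2] = -2.
Step 4: L[3][3] = √(16) = 4.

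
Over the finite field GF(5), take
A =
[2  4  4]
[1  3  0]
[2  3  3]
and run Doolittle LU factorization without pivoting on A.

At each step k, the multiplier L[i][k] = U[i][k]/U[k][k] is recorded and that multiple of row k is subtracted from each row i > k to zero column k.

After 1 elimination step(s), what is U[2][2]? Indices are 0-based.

Step 1: pivot at (0,0) is 2.
  row1 ← row1 − (3)·row0  ⇒  L[1][0]=3, U row1=(0, 1, 3)
  row2 ← row2 − (1)·row0  ⇒  L[2][0]=1, U row2=(0, 4, 4)

U[2][2] = 4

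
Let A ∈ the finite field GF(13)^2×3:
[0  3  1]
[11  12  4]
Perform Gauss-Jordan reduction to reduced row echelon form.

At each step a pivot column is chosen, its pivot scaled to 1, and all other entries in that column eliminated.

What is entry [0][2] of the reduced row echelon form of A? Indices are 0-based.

M[0][2] = 0

[1] R0 <-> R1
[1] R0 /= 11  ⇒  (1, 7, 11)
[2] R1 /= 3  ⇒  (0, 1, 9)
     R0 -= 7·R1  ⇒  (1, 0, 0)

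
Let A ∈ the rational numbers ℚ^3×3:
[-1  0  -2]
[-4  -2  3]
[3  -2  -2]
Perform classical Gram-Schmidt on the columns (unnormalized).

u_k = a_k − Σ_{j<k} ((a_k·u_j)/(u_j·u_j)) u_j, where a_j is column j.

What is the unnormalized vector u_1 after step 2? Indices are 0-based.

u_1 = (1/13, -22/13, -29/13)

Step 1: u_0 = a_0 = (-1, -4, 3).
Step 2: u_1 = a_1 − (1/13)·u_0 = (1/13, -22/13, -29/13).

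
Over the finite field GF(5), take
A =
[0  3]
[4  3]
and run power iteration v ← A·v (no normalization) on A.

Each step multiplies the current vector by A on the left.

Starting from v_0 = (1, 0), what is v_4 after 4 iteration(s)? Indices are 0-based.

v_4 = (2, 1)

v_0 = (1, 0).
v_1 = A·v_0 = (0, 4).
v_2 = A·v_1 = (2, 2).
v_3 = A·v_2 = (1, 4).
v_4 = A·v_3 = (2, 1).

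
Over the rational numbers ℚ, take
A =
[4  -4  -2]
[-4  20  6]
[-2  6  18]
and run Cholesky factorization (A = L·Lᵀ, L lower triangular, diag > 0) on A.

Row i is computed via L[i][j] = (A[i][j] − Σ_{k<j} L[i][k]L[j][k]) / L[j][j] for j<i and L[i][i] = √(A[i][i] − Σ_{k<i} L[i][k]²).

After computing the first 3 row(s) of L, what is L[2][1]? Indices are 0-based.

Step 1: L[0][0] = √(4) = 2.
  L[1][0] = (-4) / L[0][0] = -2.
Step 2: L[1][1] = √(16) = 4.
  L[2][0] = (-2) / L[0][0] = -1.
  L[2][1] = (4) / L[1][1] = 1.
Step 3: L[2][2] = √(16) = 4.

L[2][1] = 1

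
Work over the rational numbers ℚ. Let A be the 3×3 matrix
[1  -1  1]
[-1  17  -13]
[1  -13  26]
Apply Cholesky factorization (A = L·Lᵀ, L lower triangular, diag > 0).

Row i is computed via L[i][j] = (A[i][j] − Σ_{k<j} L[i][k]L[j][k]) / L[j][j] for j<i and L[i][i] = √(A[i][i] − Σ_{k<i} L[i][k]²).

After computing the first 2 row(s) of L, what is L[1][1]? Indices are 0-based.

Step 1: L[0][0] = √(1) = 1.
  L[1][0] = (-1) / L[0][0] = -1.
Step 2: L[1][1] = √(16) = 4.

L[1][1] = 4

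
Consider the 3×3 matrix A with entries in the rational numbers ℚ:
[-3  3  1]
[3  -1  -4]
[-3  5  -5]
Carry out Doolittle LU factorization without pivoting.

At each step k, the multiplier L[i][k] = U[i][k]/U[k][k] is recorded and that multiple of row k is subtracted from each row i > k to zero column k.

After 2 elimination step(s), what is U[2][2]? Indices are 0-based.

U[2][2] = -3

[col 0] pivot -3
  R1 -= -1*R0 → (0, 2, -3)  (L[1][0] := -1)
  R2 -= 1*R0 → (0, 2, -6)  (L[2][0] := 1)
[col 1] pivot 2
  R2 -= 1*R1 → (0, 0, -3)  (L[2][1] := 1)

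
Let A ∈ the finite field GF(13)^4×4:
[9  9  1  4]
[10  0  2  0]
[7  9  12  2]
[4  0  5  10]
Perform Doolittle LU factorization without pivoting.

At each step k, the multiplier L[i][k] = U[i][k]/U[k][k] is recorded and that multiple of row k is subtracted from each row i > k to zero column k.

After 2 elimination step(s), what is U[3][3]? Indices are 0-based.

U[3][3] = 10

Step 1: pivot at (0,0) is 9.
  row1 ← row1 − (4)·row0  ⇒  L[1][0]=4, U row1=(0, 3, 11, 10)
  row2 ← row2 − (8)·row0  ⇒  L[2][0]=8, U row2=(0, 2, 4, 9)
  row3 ← row3 − (12)·row0  ⇒  L[3][0]=12, U row3=(0, 9, 6, 1)
Step 2: pivot at (1,1) is 3.
  row2 ← row2 − (5)·row1  ⇒  L[2][1]=5, U row2=(0, 0, 1, 11)
  row3 ← row3 − (3)·row1  ⇒  L[3][1]=3, U row3=(0, 0, 12, 10)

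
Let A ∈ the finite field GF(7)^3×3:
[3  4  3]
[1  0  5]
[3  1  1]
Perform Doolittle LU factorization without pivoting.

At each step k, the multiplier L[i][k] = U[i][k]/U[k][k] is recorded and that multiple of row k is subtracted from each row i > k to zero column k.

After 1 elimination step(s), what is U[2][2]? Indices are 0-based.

Step 1: pivot at (0,0) is 3.
  row1 ← row1 − (5)·row0  ⇒  L[1][0]=5, U row1=(0, 1, 4)
  row2 ← row2 − (1)·row0  ⇒  L[2][0]=1, U row2=(0, 4, 5)

U[2][2] = 5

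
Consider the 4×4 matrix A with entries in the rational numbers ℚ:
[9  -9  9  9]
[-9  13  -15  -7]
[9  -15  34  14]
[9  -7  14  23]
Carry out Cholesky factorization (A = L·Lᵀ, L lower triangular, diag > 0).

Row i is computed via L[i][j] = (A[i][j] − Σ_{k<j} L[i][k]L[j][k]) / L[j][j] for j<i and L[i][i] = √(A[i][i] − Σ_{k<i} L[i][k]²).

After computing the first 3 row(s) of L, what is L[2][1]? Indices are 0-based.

L[2][1] = -3

Step 1: L[0][0] = √(9) = 3.
  L[1][0] = (-9) / L[0][0] = -3.
Step 2: L[1][1] = √(4) = 2.
  L[2][0] = (9) / L[0][0] = 3.
  L[2][1] = (-6) / L[1][1] = -3.
Step 3: L[2][2] = √(16) = 4.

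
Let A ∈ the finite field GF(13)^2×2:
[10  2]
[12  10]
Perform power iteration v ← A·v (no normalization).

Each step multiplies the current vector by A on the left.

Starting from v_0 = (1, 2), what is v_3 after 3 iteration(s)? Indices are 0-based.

v_3 = (0, 9)

v_0 = (1, 2).
v_1 = A·v_0 = (1, 6).
v_2 = A·v_1 = (9, 7).
v_3 = A·v_2 = (0, 9).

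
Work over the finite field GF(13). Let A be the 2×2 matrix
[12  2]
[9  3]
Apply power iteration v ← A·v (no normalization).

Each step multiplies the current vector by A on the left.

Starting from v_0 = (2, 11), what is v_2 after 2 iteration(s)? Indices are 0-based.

v_2 = (4, 8)

v_0 = (2, 11).
v_1 = A·v_0 = (7, 12).
v_2 = A·v_1 = (4, 8).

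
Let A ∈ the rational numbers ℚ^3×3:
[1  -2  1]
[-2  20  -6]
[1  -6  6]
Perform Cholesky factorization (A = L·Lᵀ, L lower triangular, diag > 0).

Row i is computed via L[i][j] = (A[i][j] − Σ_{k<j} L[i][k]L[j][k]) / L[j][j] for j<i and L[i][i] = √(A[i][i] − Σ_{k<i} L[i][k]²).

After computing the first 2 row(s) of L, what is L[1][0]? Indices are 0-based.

L[1][0] = -2

Step 1: L[0][0] = √(1) = 1.
  L[1][0] = (-2) / L[0][0] = -2.
Step 2: L[1][1] = √(16) = 4.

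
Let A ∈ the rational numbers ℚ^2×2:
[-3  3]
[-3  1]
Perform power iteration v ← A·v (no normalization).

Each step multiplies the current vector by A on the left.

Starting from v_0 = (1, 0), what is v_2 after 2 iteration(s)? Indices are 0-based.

v_2 = (0, 6)

v_0 = (1, 0).
v_1 = A·v_0 = (-3, -3).
v_2 = A·v_1 = (0, 6).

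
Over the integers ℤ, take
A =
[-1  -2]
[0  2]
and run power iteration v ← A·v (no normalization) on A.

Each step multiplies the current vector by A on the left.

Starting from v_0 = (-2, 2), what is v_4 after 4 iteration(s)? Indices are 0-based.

v_0 = (-2, 2).
v_1 = A·v_0 = (-2, 4).
v_2 = A·v_1 = (-6, 8).
v_3 = A·v_2 = (-10, 16).
v_4 = A·v_3 = (-22, 32).

v_4 = (-22, 32)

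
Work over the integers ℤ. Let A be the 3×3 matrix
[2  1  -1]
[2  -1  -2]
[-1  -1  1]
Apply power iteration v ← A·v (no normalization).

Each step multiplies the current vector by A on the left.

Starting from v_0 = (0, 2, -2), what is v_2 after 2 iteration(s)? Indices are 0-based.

v_2 = (14, 14, -10)

v_0 = (0, 2, -2).
v_1 = A·v_0 = (4, 2, -4).
v_2 = A·v_1 = (14, 14, -10).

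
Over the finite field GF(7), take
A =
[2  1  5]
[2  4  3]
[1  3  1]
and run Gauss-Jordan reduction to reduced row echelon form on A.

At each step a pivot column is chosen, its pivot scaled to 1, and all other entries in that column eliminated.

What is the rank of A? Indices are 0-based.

rank = 3

step 1: normalize row 0 (÷2) = (1, 4, 6)
  row 1: subtract 2×row0 = (0, 3, 5)
  row 2: subtract 1×row0 = (0, 6, 2)
step 2: normalize row 1 (÷3) = (0, 1, 4)
  row 0: subtract 4×row1 = (1, 0, 4)
  row 2: subtract 6×row1 = (0, 0, 6)
step 3: normalize row 2 (÷6) = (0, 0, 1)
  row 0: subtract 4×row2 = (1, 0, 0)
  row 1: subtract 4×row2 = (0, 1, 0)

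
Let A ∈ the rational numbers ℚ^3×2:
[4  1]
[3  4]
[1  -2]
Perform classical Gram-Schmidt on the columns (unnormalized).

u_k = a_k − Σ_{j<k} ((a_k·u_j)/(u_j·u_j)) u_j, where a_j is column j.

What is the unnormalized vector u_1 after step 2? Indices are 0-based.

Step 1: u_0 = a_0 = (4, 3, 1).
Step 2: u_1 = a_1 − (7/13)·u_0 = (-15/13, 31/13, -33/13).

u_1 = (-15/13, 31/13, -33/13)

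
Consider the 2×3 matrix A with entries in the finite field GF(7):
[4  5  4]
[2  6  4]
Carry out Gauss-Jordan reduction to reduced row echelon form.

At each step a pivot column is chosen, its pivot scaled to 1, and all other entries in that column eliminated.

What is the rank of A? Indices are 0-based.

step 1: normalize row 0 (÷4) = (1, 3, 1)
  row 1: subtract 2×row0 = (0, 0, 2)
skip col 1 (zero from row 1)
step 2: normalize row 1 (÷2) = (0, 0, 1)
  row 0: subtract 1×row1 = (1, 3, 0)

rank = 2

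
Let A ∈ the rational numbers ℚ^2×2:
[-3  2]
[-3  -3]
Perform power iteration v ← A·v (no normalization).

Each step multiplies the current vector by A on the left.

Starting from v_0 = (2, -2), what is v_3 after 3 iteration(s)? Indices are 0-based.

v_3 = (-30, -180)

v_0 = (2, -2).
v_1 = A·v_0 = (-10, 0).
v_2 = A·v_1 = (30, 30).
v_3 = A·v_2 = (-30, -180).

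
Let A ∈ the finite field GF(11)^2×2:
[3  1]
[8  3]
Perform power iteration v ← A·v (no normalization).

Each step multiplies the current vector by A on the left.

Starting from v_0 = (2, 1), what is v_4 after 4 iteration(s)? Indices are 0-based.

v_4 = (5, 2)

v_0 = (2, 1).
v_1 = A·v_0 = (7, 8).
v_2 = A·v_1 = (7, 3).
v_3 = A·v_2 = (2, 10).
v_4 = A·v_3 = (5, 2).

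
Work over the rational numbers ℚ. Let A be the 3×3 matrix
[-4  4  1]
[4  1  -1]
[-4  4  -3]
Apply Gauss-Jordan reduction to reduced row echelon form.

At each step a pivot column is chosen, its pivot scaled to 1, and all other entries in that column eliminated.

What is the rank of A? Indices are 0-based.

pivot(0,0)=-4: scale R0 → (1, -1, -1/4)
  clear (1,0): R1 −= (4)R0 → (0, 5, 0)
  clear (2,0): R2 −= (-4)R0 → (0, 0, -4)
pivot(1,1)=5: scale R1 → (0, 1, 0)
  clear (0,1): R0 −= (-1)R1 → (1, 0, -1/4)
pivot(2,2)=-4: scale R2 → (0, 0, 1)
  clear (0,2): R0 −= (-1/4)R2 → (1, 0, 0)

rank = 3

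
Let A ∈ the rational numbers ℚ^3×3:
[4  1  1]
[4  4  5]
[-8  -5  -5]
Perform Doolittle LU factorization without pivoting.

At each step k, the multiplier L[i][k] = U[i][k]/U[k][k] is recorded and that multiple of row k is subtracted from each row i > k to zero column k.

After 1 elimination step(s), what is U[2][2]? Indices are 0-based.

[col 0] pivot 4
  R1 -= 1*R0 → (0, 3, 4)  (L[1][0] := 1)
  R2 -= -2*R0 → (0, -3, -3)  (L[2][0] := -2)

U[2][2] = -3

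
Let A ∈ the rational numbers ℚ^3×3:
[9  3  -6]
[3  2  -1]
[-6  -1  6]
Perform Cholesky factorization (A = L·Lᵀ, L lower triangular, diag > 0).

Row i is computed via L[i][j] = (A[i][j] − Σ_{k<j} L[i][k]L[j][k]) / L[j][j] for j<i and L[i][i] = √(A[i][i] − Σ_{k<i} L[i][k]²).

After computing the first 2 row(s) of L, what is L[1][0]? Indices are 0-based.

Step 1: L[0][0] = √(9) = 3.
  L[1][0] = (3) / L[0][0] = 1.
Step 2: L[1][1] = √(1) = 1.

L[1][0] = 1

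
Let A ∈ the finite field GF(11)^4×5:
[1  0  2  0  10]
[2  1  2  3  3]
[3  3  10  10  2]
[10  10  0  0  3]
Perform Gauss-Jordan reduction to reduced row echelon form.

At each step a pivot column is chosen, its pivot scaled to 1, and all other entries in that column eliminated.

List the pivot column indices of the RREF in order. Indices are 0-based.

pivot(0,0)=1: scale R0 → (1, 0, 2, 0, 10)
  clear (1,0): R1 −= (2)R0 → (0, 1, 9, 3, 5)
  clear (2,0): R2 −= (3)R0 → (0, 3, 4, 10, 5)
  clear (3,0): R3 −= (10)R0 → (0, 10, 2, 0, 2)
pivot(1,1)=1: scale R1 → (0, 1, 9, 3, 5)
  clear (2,1): R2 −= (3)R1 → (0, 0, 10, 1, 1)
  clear (3,1): R3 −= (10)R1 → (0, 0, 0, 3, 7)
pivot(2,2)=10: scale R2 → (0, 0, 1, 10, 10)
  clear (0,2): R0 −= (2)R2 → (1, 0, 0, 2, 1)
  clear (1,2): R1 −= (9)R2 → (0, 1, 0, 1, 3)
pivot(3,3)=3: scale R3 → (0, 0, 0, 1, 6)
  clear (0,3): R0 −= (2)R3 → (1, 0, 0, 0, 0)
  clear (1,3): R1 −= (1)R3 → (0, 1, 0, 0, 8)
  clear (2,3): R2 −= (10)R3 → (0, 0, 1, 0, 5)

pivot columns: 0, 1, 2, 3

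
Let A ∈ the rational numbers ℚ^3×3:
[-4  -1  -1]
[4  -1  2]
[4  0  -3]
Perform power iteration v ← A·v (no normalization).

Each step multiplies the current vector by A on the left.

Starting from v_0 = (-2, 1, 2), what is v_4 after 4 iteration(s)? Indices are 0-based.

v_4 = (287, -723, 350)

v_0 = (-2, 1, 2).
v_1 = A·v_0 = (5, -5, -14).
v_2 = A·v_1 = (-1, -3, 62).
v_3 = A·v_2 = (-55, 123, -190).
v_4 = A·v_3 = (287, -723, 350).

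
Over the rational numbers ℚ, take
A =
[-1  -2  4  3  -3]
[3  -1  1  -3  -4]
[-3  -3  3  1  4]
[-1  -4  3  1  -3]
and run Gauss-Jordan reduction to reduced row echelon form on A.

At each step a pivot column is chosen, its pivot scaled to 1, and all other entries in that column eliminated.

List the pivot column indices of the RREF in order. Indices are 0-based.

pivot columns: 0, 1, 2, 3

step 1: normalize row 0 (÷-1) = (1, 2, -4, -3, 3)
  row 1: subtract 3×row0 = (0, -7, 13, 6, -13)
  row 2: subtract -3×row0 = (0, 3, -9, -8, 13)
  row 3: subtract -1×row0 = (0, -2, -1, -2, 0)
step 2: normalize row 1 (÷-7) = (0, 1, -13/7, -6/7, 13/7)
  row 0: subtract 2×row1 = (1, 0, -2/7, -9/7, -5/7)
  row 2: subtract 3×row1 = (0, 0, -24/7, -38/7, 52/7)
  row 3: subtract -2×row1 = (0, 0, -33/7, -26/7, 26/7)
step 3: normalize row 2 (÷-24/7) = (0, 0, 1, 19/12, -13/6)
  row 0: subtract -2/7×row2 = (1, 0, 0, -5/6, -4/3)
  row 1: subtract -13/7×row2 = (0, 1, 0, 25/12, -13/6)
  row 3: subtract -33/7×row2 = (0, 0, 0, 15/4, -13/2)
step 4: normalize row 3 (÷15/4) = (0, 0, 0, 1, -26/15)
  row 0: subtract -5/6×row3 = (1, 0, 0, 0, -25/9)
  row 1: subtract 25/12×row3 = (0, 1, 0, 0, 13/9)
  row 2: subtract 19/12×row3 = (0, 0, 1, 0, 26/45)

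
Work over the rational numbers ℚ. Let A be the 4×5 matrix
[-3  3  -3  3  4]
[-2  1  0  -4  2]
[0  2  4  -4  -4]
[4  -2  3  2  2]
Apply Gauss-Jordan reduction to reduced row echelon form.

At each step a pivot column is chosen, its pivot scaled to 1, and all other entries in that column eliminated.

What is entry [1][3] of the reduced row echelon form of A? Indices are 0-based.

M[1][3] = 2

pivot(0,0)=-3: scale R0 → (1, -1, 1, -1, -4/3)
  clear (1,0): R1 −= (-2)R0 → (0, -1, 2, -6, -2/3)
  clear (3,0): R3 −= (4)R0 → (0, 2, -1, 6, 22/3)
pivot(1,1)=-1: scale R1 → (0, 1, -2, 6, 2/3)
  clear (0,1): R0 −= (-1)R1 → (1, 0, -1, 5, -2/3)
  clear (2,1): R2 −= (2)R1 → (0, 0, 8, -16, -16/3)
  clear (3,1): R3 −= (2)R1 → (0, 0, 3, -6, 6)
pivot(2,2)=8: scale R2 → (0, 0, 1, -2, -2/3)
  clear (0,2): R0 −= (-1)R2 → (1, 0, 0, 3, -4/3)
  clear (1,2): R1 −= (-2)R2 → (0, 1, 0, 2, -2/3)
  clear (3,2): R3 −= (3)R2 → (0, 0, 0, 0, 8)
col 3: no nonzero at/below row 3; advance.
pivot(3,4)=8: scale R3 → (0, 0, 0, 0, 1)
  clear (0,4): R0 −= (-4/3)R3 → (1, 0, 0, 3, 0)
  clear (1,4): R1 −= (-2/3)R3 → (0, 1, 0, 2, 0)
  clear (2,4): R2 −= (-2/3)R3 → (0, 0, 1, -2, 0)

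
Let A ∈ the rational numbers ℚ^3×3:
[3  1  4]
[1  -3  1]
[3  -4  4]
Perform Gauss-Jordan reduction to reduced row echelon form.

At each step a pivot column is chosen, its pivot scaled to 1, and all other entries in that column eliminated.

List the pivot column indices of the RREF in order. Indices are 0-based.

[1] R0 /= 3  ⇒  (1, 1/3, 4/3)
     R1 -= 1·R0  ⇒  (0, -10/3, -1/3)
     R2 -= 3·R0  ⇒  (0, -5, 0)
[2] R1 /= -10/3  ⇒  (0, 1, 1/10)
     R0 -= 1/3·R1  ⇒  (1, 0, 13/10)
     R2 -= -5·R1  ⇒  (0, 0, 1/2)
[3] R2 /= 1/2  ⇒  (0, 0, 1)
     R0 -= 13/10·R2  ⇒  (1, 0, 0)
     R1 -= 1/10·R2  ⇒  (0, 1, 0)

pivot columns: 0, 1, 2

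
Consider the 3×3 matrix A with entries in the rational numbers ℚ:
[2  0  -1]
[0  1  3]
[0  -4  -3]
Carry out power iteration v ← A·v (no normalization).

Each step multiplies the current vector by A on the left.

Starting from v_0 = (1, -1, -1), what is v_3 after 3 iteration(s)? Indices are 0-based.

v_3 = (3, 2, -53)

v_0 = (1, -1, -1).
v_1 = A·v_0 = (3, -4, 7).
v_2 = A·v_1 = (-1, 17, -5).
v_3 = A·v_2 = (3, 2, -53).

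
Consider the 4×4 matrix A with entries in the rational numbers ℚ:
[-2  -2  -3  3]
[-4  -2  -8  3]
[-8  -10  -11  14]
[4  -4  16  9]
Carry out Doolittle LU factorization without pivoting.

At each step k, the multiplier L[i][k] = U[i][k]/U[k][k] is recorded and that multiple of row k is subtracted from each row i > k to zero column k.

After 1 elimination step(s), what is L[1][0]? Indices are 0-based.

k=0: U[0][0]=-2
  eliminate (1,0): mult=2, new row 1: (0, 2, -2, -3); set L[1][0]=2
  eliminate (2,0): mult=4, new row 2: (0, -2, 1, 2); set L[2][0]=4
  eliminate (3,0): mult=-2, new row 3: (0, -8, 10, 15); set L[3][0]=-2

L[1][0] = 2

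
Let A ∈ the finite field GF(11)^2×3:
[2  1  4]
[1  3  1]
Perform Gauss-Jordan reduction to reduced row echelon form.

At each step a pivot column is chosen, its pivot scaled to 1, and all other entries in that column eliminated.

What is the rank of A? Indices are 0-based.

step 1: normalize row 0 (÷2) = (1, 6, 2)
  row 1: subtract 1×row0 = (0, 8, 10)
step 2: normalize row 1 (÷8) = (0, 1, 4)
  row 0: subtract 6×row1 = (1, 0, 0)

rank = 2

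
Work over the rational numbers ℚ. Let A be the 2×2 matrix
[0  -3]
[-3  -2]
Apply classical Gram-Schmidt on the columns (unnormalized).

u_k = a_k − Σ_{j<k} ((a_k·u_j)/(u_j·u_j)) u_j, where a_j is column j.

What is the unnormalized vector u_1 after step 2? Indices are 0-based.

Step 1: u_0 = a_0 = (0, -3).
Step 2: u_1 = a_1 − (2/3)·u_0 = (-3, 0).

u_1 = (-3, 0)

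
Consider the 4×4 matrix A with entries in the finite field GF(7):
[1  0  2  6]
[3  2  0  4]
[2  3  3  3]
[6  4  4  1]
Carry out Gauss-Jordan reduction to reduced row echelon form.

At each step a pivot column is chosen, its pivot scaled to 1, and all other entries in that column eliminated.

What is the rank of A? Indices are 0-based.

pivot(0,0)=1: scale R0 → (1, 0, 2, 6)
  clear (1,0): R1 −= (3)R0 → (0, 2, 1, 0)
  clear (2,0): R2 −= (2)R0 → (0, 3, 6, 5)
  clear (3,0): R3 −= (6)R0 → (0, 4, 6, 0)
pivot(1,1)=2: scale R1 → (0, 1, 4, 0)
  clear (2,1): R2 −= (3)R1 → (0, 0, 1, 5)
  clear (3,1): R3 −= (4)R1 → (0, 0, 4, 0)
pivot(2,2)=1: scale R2 → (0, 0, 1, 5)
  clear (0,2): R0 −= (2)R2 → (1, 0, 0, 3)
  clear (1,2): R1 −= (4)R2 → (0, 1, 0, 1)
  clear (3,2): R3 −= (4)R2 → (0, 0, 0, 1)
pivot(3,3)=1: scale R3 → (0, 0, 0, 1)
  clear (0,3): R0 −= (3)R3 → (1, 0, 0, 0)
  clear (1,3): R1 −= (1)R3 → (0, 1, 0, 0)
  clear (2,3): R2 −= (5)R3 → (0, 0, 1, 0)

rank = 4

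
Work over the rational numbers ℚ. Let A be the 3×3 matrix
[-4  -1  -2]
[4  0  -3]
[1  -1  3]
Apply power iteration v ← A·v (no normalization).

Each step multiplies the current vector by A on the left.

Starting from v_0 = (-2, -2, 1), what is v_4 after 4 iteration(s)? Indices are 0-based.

v_0 = (-2, -2, 1).
v_1 = A·v_0 = (8, -11, 3).
v_2 = A·v_1 = (-27, 23, 28).
v_3 = A·v_2 = (29, -192, 34).
v_4 = A·v_3 = (8, 14, 323).

v_4 = (8, 14, 323)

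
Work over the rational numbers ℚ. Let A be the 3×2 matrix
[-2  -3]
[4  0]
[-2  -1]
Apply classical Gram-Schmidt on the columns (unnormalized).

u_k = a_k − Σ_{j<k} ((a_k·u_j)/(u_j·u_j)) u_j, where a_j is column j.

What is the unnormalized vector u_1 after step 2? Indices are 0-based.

u_1 = (-7/3, -4/3, -1/3)

Step 1: u_0 = a_0 = (-2, 4, -2).
Step 2: u_1 = a_1 − (1/3)·u_0 = (-7/3, -4/3, -1/3).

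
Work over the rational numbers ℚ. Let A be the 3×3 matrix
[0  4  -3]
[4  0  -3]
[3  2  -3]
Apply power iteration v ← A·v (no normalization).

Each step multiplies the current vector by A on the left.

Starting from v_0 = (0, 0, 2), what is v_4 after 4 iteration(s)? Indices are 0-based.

v_0 = (0, 0, 2).
v_1 = A·v_0 = (-6, -6, -6).
v_2 = A·v_1 = (-6, -6, -12).
v_3 = A·v_2 = (12, 12, 6).
v_4 = A·v_3 = (30, 30, 42).

v_4 = (30, 30, 42)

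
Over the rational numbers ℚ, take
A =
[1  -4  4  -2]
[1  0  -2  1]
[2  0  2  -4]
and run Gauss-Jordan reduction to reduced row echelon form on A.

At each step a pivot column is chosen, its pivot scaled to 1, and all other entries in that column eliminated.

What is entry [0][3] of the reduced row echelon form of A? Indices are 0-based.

step 1: normalize row 0 (÷1) = (1, -4, 4, -2)
  row 1: subtract 1×row0 = (0, 4, -6, 3)
  row 2: subtract 2×row0 = (0, 8, -6, 0)
step 2: normalize row 1 (÷4) = (0, 1, -3/2, 3/4)
  row 0: subtract -4×row1 = (1, 0, -2, 1)
  row 2: subtract 8×row1 = (0, 0, 6, -6)
step 3: normalize row 2 (÷6) = (0, 0, 1, -1)
  row 0: subtract -2×row2 = (1, 0, 0, -1)
  row 1: subtract -3/2×row2 = (0, 1, 0, -3/4)

M[0][3] = -1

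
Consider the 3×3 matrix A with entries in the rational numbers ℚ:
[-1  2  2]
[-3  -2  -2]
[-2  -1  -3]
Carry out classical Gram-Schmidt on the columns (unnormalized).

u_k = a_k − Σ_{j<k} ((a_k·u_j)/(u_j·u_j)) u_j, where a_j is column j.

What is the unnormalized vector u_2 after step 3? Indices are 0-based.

u_2 = (8/45, 8/9, -64/45)

Step 1: u_0 = a_0 = (-1, -3, -2).
Step 2: u_1 = a_1 − (3/7)·u_0 = (17/7, -5/7, -1/7).
Step 3: u_2 = a_2 − (5/7)·u_0 − (47/45)·u_1 = (8/45, 8/9, -64/45).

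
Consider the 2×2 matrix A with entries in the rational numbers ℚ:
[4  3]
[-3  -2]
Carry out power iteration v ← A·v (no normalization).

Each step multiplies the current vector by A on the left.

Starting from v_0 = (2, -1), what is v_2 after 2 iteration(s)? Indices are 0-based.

v_2 = (8, -7)

v_0 = (2, -1).
v_1 = A·v_0 = (5, -4).
v_2 = A·v_1 = (8, -7).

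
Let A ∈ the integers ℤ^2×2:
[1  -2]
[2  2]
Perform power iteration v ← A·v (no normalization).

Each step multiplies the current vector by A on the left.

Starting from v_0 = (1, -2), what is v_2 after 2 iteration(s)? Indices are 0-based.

v_0 = (1, -2).
v_1 = A·v_0 = (5, -2).
v_2 = A·v_1 = (9, 6).

v_2 = (9, 6)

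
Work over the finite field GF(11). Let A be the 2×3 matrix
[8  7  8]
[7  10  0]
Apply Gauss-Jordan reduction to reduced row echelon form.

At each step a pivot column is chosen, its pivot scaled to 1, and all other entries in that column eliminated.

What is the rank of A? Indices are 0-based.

step 1: normalize row 0 (÷8) = (1, 5, 1)
  row 1: subtract 7×row0 = (0, 8, 4)
step 2: normalize row 1 (÷8) = (0, 1, 6)
  row 0: subtract 5×row1 = (1, 0, 4)

rank = 2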